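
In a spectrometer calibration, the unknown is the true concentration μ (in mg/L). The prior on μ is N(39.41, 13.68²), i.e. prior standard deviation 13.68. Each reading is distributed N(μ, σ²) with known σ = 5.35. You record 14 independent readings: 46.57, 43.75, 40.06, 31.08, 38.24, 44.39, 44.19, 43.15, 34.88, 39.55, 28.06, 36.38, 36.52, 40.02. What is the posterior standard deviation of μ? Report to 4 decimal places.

For Normal data with known variance σ², a Normal(μ₀, σ₀²) prior on μ is conjugate. Posterior precision = 1/σ₀² + n/σ²; posterior mean is the precision-weighted average of μ₀ and x̄.
σ₀² = 13.68² = 187.1424, σ² = 5.35² = 28.6225; σ² + n·σ₀² = 28.6225 + 14·187.1424 = 2648.6161.
Posterior precision = 1/σ₀² + n/σ² = 1/187.1424 + 14/28.6225 = (σ² + n·σ₀²)/(σ₀²σ²) = 2648.6161/(187.1424·28.6225); posterior variance σₙ² = σ₀²σ²/(σ² + n·σ₀²) = 187.1424·28.6225/2648.6161 = 2.022371.
Posterior SD = √σₙ² = √(187.1424·28.6225/2648.6161) = 1.4221.

1.4221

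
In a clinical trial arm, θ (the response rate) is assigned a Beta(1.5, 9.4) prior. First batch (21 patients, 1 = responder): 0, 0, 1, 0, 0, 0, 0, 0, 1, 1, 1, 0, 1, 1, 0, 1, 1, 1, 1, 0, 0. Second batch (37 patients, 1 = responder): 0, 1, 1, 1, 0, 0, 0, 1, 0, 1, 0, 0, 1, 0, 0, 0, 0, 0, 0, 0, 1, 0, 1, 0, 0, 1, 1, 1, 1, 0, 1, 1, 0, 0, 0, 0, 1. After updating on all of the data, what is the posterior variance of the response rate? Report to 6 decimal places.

The Beta prior is conjugate to a Binomial/Bernoulli likelihood; the update adds successes to α and failures to β.
After batch 1: Beta(1.5+10, 9.4+11) = Beta(11.5, 20.4).
After batch 2: Beta(11.5+15, 20.4+22) = Beta(26.5, 42.4).
Var = αβ/((α+β)²(α+β+1)) = 26.5·42.4/(68.9²·69.9) = 0.003386.

0.003386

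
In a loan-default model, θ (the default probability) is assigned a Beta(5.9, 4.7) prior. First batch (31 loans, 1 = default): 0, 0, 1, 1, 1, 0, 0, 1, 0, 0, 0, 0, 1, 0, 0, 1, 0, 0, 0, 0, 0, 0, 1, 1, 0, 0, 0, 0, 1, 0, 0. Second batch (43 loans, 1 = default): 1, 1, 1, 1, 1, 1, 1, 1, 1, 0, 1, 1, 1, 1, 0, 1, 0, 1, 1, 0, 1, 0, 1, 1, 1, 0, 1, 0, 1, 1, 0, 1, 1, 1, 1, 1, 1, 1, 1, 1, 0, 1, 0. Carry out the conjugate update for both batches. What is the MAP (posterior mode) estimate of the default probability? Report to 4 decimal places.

0.5678

The Beta prior is conjugate to a Binomial/Bernoulli likelihood; the update adds successes to α and failures to β.
After batch 1: Beta(5.9+9, 4.7+22) = Beta(14.9, 26.7).
After batch 2: Beta(14.9+33, 26.7+10) = Beta(47.9, 36.7).
Mode of Beta(a,b) for a,b>1 is (a−1)/(a+b−2) = 46.9/82.6 = 0.5678.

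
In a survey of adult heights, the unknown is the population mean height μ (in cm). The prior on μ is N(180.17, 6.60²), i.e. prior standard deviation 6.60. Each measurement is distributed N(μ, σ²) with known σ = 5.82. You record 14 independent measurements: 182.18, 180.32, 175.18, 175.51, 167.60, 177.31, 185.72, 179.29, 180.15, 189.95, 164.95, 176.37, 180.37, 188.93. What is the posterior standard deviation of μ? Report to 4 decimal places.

1.5140

For Normal data with known variance σ², a Normal(μ₀, σ₀²) prior on μ is conjugate. Posterior precision = 1/σ₀² + n/σ²; posterior mean is the precision-weighted average of μ₀ and x̄.
σ₀² = 6.60² = 43.56, σ² = 5.82² = 33.8724; σ² + n·σ₀² = 33.8724 + 14·43.56 = 643.7124.
Posterior precision = 1/σ₀² + n/σ² = 1/43.56 + 14/33.8724 = (σ² + n·σ₀²)/(σ₀²σ²) = 643.7124/(43.56·33.8724); posterior variance σₙ² = σ₀²σ²/(σ² + n·σ₀²) = 43.56·33.8724/643.7124 = 2.292144.
Posterior SD = √σₙ² = √(43.56·33.8724/643.7124) = 1.5140.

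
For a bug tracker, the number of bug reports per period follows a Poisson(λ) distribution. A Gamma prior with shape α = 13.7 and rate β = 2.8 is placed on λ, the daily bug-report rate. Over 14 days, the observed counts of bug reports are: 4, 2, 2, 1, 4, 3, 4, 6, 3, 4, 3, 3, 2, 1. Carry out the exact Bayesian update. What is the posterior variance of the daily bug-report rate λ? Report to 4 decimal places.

0.1973

With a Gamma(shape α, rate β) prior, the Poisson likelihood is conjugate: the posterior is Gamma(α + ΣXᵢ, β + n).
Sum of counts S = 42 over n = 14 days.
Posterior: Gamma(α+S, β+n) = Gamma(13.7+42, 2.8+14) = Gamma(55.7, 16.8).
Var = α/β² = 55.7/16.8² = 0.1973.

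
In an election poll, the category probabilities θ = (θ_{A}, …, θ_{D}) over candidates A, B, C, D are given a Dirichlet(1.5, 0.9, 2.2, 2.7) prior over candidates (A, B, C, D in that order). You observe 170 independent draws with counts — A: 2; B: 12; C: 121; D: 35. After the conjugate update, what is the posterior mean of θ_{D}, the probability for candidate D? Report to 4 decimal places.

0.2126

The Dirichlet prior is conjugate to the Multinomial likelihood: each posterior αⱼ = prior αⱼ + observed count nⱼ.
Posterior concentration: (3.5, 12.9, 123.2, 37.7), total = 177.3.
E[θ_{D}|data] = α_{D}/Σα = 37.7/177.3 = 0.2126.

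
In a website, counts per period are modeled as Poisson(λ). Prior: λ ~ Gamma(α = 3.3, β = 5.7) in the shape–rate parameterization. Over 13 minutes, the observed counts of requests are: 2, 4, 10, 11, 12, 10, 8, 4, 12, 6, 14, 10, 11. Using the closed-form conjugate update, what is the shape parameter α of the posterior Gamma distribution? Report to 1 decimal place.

117.3

With a Gamma(shape α, rate β) prior, the Poisson likelihood is conjugate: the posterior is Gamma(α + ΣXᵢ, β + n).
Sum of counts S = 114 over n = 13 minutes.
Posterior: Gamma(α+S, β+n) = Gamma(3.3+114, 5.7+13) = Gamma(117.3, 18.7).
Posterior α = 117.3.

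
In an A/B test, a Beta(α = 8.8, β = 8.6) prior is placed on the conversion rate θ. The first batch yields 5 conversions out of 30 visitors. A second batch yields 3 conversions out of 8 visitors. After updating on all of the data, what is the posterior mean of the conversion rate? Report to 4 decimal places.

0.3032

The Beta prior is conjugate to a Binomial/Bernoulli likelihood; the update adds successes to α and failures to β.
After batch 1: Beta(8.8+5, 8.6+25) = Beta(13.8, 33.6).
After batch 2: Beta(13.8+3, 33.6+5) = Beta(16.8, 38.6).
Posterior mean = α/(α+β) = 16.8/55.4 = 0.3032.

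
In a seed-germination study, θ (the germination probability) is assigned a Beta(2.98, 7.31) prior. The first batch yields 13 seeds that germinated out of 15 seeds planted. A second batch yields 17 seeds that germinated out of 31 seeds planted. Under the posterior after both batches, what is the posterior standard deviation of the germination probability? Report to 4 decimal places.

0.0651

The Beta prior is conjugate to a Binomial/Bernoulli likelihood; the update adds successes to α and failures to β.
After batch 1: Beta(2.98+13, 7.31+2) = Beta(15.98, 9.31).
After batch 2: Beta(15.98+17, 9.31+14) = Beta(32.98, 23.31).
Var = αβ/((α+β)²(α+β+1)) = 32.98·23.31/(56.29²·57.29) = 0.00423498; SD = √0.00423498 = 0.0651.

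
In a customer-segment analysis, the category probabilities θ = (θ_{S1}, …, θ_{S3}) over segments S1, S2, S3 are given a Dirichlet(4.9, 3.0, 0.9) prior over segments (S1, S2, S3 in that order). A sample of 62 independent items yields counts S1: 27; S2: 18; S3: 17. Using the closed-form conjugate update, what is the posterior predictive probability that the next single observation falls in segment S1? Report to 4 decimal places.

0.4506

The Dirichlet prior is conjugate to the Multinomial likelihood: each posterior αⱼ = prior αⱼ + observed count nⱼ.
Posterior concentration: (31.9, 21.0, 17.9), total = 70.8.
P(next = S1 | data) = α_{S1}/Σα = 0.4506.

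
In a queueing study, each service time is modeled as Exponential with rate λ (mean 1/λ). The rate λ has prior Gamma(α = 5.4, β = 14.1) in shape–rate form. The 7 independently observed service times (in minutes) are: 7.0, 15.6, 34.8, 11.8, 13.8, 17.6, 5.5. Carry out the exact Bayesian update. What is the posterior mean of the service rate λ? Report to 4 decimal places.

With a Gamma(shape α, rate β) prior on the exponential rate λ, the posterior after n observations with total T = Σxᵢ is Gamma(α+n, β+T).
Sum of observations T = 106.1 minutes; n = 7.
Posterior: Gamma(5.4+7, 14.1+106.1) = Gamma(12.4, 120.2).
Posterior mean of λ = α/β = 12.4/120.2 = 0.1032.

0.1032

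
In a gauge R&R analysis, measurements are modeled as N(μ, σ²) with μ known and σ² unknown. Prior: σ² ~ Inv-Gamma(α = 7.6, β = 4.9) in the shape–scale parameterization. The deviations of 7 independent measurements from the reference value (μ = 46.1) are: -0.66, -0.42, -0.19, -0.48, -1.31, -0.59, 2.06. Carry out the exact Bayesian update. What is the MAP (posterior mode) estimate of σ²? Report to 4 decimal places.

With known mean μ and an Inverse-Gamma(α, β) prior on σ², the Normal likelihood is conjugate: posterior is Inv-Gamma(α + n/2, β + Σ(xᵢ−μ)²/2).
Σ(xᵢ−μ)² = (-0.66)² + (-0.42)² + (-0.19)² + (-0.48)² + (-1.31)² + (-0.59)² + (2.06)² = 7.1863.
Posterior: Inv-Gamma(7.6 + 7/2, 4.9 + 7.1863/2) = Inv-Gamma(11.10, 8.49315).
Mode = β/(α+1) = 8.49315/12.10 = 0.7019.

0.7019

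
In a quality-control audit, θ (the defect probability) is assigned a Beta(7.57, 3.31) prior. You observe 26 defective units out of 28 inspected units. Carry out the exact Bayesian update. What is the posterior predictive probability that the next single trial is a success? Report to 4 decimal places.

The Beta prior is conjugate to a Binomial/Bernoulli likelihood; the update adds successes to α and failures to β.
Posterior: Beta(α+k, β+n−k) = Beta(7.57+26, 3.31+2) = Beta(33.57, 5.31).
For a single future Bernoulli trial, P(success | data) = α/(α+β) = 0.8634.

0.8634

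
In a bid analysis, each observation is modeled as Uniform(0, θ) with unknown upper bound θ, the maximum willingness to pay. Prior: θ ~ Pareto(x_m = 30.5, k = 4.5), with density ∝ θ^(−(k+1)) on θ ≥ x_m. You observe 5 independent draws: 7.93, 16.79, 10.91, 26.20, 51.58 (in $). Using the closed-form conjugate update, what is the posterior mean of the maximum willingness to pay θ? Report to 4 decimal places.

A Pareto(scale x_m, shape k) prior on the upper bound θ of Uniform(0, θ) is conjugate: posterior is Pareto(max(x_m, max xᵢ), k + n).
Sample maximum = 51.58; prior scale x_m = 30.5 → posterior scale = max = 51.58.
Posterior shape = 4.5 + 5 = 9.5.
E[θ|data] = k·x_m/(k−1) = 9.5·51.58/8.5 = 57.6482.

57.6482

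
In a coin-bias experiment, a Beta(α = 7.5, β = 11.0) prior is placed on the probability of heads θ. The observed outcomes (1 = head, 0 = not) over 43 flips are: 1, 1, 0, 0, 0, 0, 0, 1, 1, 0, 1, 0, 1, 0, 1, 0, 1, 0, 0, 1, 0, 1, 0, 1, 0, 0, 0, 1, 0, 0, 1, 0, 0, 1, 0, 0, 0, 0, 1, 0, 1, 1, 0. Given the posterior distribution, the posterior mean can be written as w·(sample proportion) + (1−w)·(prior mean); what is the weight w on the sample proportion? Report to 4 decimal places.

0.6992

The Beta prior is conjugate to a Binomial/Bernoulli likelihood; the update adds successes to α and failures to β.
Posterior mean = (α₀+k)/(α₀+β₀+n) = [n/(α₀+β₀+n)]·(k/n) + [(α₀+β₀)/(α₀+β₀+n)]·α₀/(α₀+β₀), so only n and the prior enter the weight.
The weight on the data is w = n/(α₀+β₀+n) = 43/(7.5+11.0+43) = 43/61.5 = 0.6992.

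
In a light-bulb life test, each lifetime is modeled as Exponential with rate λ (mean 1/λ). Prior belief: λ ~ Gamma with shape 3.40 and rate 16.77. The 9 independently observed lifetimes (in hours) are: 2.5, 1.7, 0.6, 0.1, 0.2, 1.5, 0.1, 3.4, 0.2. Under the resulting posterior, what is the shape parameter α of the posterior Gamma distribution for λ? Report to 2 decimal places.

12.40

With a Gamma(shape α, rate β) prior on the exponential rate λ, the posterior after n observations with total T = Σxᵢ is Gamma(α+n, β+T).
Sum of observations T = 10.3 hours; n = 9.
Posterior: Gamma(3.40+9, 16.77+10.3) = Gamma(12.40, 27.07).
Posterior α = 12.40.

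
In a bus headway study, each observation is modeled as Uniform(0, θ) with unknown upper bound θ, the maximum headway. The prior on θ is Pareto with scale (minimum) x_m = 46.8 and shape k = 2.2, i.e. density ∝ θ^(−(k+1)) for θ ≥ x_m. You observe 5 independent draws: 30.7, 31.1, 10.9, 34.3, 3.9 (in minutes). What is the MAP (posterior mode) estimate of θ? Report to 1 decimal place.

A Pareto(scale x_m, shape k) prior on the upper bound θ of Uniform(0, θ) is conjugate: posterior is Pareto(max(x_m, max xᵢ), k + n).
Sample maximum = 34.3; prior scale x_m = 46.8 → posterior scale = max = 46.8.
Posterior shape = 2.2 + 5 = 7.2.
The Pareto density is decreasing on [x_m, ∞), so the mode is x_m = 46.8.

46.8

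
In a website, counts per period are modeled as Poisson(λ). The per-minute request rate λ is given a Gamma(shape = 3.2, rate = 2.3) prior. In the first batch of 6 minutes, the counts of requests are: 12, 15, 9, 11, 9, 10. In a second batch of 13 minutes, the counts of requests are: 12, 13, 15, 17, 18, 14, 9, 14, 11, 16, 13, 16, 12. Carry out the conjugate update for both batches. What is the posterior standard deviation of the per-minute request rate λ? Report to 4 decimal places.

0.7411

With a Gamma(shape α, rate β) prior, the Poisson likelihood is conjugate: the posterior is Gamma(α + ΣXᵢ, β + n).
Batch 1: sum of counts S = 66 over n = 6 minutes.
After batch 1: Gamma(α+S, β+n) = Gamma(3.2+66, 2.3+6) = Gamma(69.2, 8.3).
Batch 2: sum of counts S = 180 over n = 13 minutes.
After batch 2: Gamma(α+S, β+n) = Gamma(69.2+180, 8.3+13) = Gamma(249.2, 21.3).
SD = √α/β = √249.2/21.3 = 0.7411.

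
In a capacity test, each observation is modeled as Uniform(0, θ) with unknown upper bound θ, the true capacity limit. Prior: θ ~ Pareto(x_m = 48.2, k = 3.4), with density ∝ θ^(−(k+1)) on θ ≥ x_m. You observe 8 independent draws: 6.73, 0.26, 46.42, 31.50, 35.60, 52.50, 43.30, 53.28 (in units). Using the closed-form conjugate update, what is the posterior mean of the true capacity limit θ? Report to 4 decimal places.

58.4031

A Pareto(scale x_m, shape k) prior on the upper bound θ of Uniform(0, θ) is conjugate: posterior is Pareto(max(x_m, max xᵢ), k + n).
Sample maximum = 53.28; prior scale x_m = 48.2 → posterior scale = max = 53.28.
Posterior shape = 3.4 + 8 = 11.4.
E[θ|data] = k·x_m/(k−1) = 11.4·53.28/10.4 = 58.4031.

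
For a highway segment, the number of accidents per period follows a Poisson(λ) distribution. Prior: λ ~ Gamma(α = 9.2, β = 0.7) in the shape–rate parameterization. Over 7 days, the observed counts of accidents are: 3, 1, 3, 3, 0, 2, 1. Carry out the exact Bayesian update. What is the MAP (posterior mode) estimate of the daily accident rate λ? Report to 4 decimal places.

2.7532

With a Gamma(shape α, rate β) prior, the Poisson likelihood is conjugate: the posterior is Gamma(α + ΣXᵢ, β + n).
Sum of counts S = 13 over n = 7 days.
Posterior: Gamma(α+S, β+n) = Gamma(9.2+13, 0.7+7) = Gamma(22.2, 7.7).
Mode of Gamma(α,β) for α≥1 is (α−1)/β = 21.2/7.7 = 2.7532.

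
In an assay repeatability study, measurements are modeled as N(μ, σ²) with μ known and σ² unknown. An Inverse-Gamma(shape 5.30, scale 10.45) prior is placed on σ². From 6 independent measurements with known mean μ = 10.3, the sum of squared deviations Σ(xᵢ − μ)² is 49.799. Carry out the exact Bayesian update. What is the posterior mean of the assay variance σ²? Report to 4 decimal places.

With known mean μ and an Inverse-Gamma(α, β) prior on σ², the Normal likelihood is conjugate: posterior is Inv-Gamma(α + n/2, β + Σ(xᵢ−μ)²/2).
Posterior: Inv-Gamma(5.30 + 6/2, 10.45 + 49.799/2) = Inv-Gamma(8.30, 35.3495).
E[σ²|data] = β/(α−1) = 35.3495/7.30 = 4.8424.

4.8424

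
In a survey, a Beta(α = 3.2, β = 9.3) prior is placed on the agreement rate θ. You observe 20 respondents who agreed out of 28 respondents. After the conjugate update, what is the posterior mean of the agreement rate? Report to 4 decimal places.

0.5728

The Beta prior is conjugate to a Binomial/Bernoulli likelihood; the update adds successes to α and failures to β.
Posterior: Beta(α+k, β+n−k) = Beta(3.2+20, 9.3+8) = Beta(23.2, 17.3).
Posterior mean = α/(α+β) = 23.2/40.5 = 0.5728.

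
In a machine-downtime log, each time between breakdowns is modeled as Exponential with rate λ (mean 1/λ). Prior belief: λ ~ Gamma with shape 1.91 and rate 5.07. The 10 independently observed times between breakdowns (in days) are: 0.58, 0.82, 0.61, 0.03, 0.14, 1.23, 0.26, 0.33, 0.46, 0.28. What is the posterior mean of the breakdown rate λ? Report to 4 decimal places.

With a Gamma(shape α, rate β) prior on the exponential rate λ, the posterior after n observations with total T = Σxᵢ is Gamma(α+n, β+T).
Sum of observations T = 4.74 days; n = 10.
Posterior: Gamma(1.91+10, 5.07+4.74) = Gamma(11.91, 9.81).
Posterior mean of λ = α/β = 11.91/9.81 = 1.2141.

1.2141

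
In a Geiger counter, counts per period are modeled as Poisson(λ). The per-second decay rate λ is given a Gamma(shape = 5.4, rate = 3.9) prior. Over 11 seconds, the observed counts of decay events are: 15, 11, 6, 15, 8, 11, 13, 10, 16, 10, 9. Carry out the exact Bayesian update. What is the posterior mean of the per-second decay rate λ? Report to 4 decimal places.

8.6846

With a Gamma(shape α, rate β) prior, the Poisson likelihood is conjugate: the posterior is Gamma(α + ΣXᵢ, β + n).
Sum of counts S = 124 over n = 11 seconds.
Posterior: Gamma(α+S, β+n) = Gamma(5.4+124, 3.9+11) = Gamma(129.4, 14.9).
Posterior mean = α/β = 129.4/14.9 = 8.6846.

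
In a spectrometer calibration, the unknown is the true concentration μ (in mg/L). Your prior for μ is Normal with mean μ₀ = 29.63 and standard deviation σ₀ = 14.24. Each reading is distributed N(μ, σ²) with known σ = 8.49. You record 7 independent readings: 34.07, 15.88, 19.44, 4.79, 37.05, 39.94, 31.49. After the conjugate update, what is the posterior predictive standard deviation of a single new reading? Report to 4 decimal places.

9.0487

For Normal data with known variance σ², a Normal(μ₀, σ₀²) prior on μ is conjugate. Posterior precision = 1/σ₀² + n/σ²; posterior mean is the precision-weighted average of μ₀ and x̄.
σ₀² = 14.24² = 202.7776, σ² = 8.49² = 72.0801; σ² + n·σ₀² = 72.0801 + 7·202.7776 = 1491.5233.
Posterior precision = 1/σ₀² + n/σ² = 1/202.7776 + 7/72.0801 = (σ² + n·σ₀²)/(σ₀²σ²) = 1491.5233/(202.7776·72.0801); posterior variance σₙ² = σ₀²σ²/(σ² + n·σ₀²) = 202.7776·72.0801/1491.5233 = 9.799532.
Predictive variance for one new observation = σₙ² + σ² = 202.7776·72.0801/1491.5233 + 72.0801 = σ²·(σ₀² + 1491.5233)/1491.5233 = 72.0801·1694.3009/1491.5233 = 81.879632; SD = √(72.0801·1694.3009/1491.5233) = 9.0487.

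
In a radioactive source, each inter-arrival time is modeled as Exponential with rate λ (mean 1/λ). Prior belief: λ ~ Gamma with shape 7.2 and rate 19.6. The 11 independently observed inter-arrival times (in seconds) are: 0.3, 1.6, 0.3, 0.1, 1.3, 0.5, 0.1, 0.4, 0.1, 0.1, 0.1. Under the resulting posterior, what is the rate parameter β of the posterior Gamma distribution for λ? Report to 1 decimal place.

With a Gamma(shape α, rate β) prior on the exponential rate λ, the posterior after n observations with total T = Σxᵢ is Gamma(α+n, β+T).
Sum of observations T = 4.9 seconds; n = 11.
Posterior: Gamma(7.2+11, 19.6+4.9) = Gamma(18.2, 24.5).
Posterior β = 24.5.

24.5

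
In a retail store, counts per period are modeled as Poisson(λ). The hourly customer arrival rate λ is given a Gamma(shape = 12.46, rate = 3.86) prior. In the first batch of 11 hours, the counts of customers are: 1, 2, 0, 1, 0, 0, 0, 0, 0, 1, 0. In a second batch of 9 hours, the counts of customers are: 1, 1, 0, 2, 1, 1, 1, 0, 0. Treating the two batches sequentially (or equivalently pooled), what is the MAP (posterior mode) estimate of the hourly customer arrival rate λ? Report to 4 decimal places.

0.9832

With a Gamma(shape α, rate β) prior, the Poisson likelihood is conjugate: the posterior is Gamma(α + ΣXᵢ, β + n).
Batch 1: sum of counts S = 5 over n = 11 hours.
After batch 1: Gamma(α+S, β+n) = Gamma(12.46+5, 3.86+11) = Gamma(17.46, 14.86).
Batch 2: sum of counts S = 7 over n = 9 hours.
After batch 2: Gamma(α+S, β+n) = Gamma(17.46+7, 14.86+9) = Gamma(24.46, 23.86).
Mode of Gamma(α,β) for α≥1 is (α−1)/β = 23.46/23.86 = 0.9832.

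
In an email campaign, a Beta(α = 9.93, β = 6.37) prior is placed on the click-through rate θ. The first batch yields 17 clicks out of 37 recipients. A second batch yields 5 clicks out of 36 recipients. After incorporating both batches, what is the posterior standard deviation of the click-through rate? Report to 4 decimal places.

The Beta prior is conjugate to a Binomial/Bernoulli likelihood; the update adds successes to α and failures to β.
After batch 1: Beta(9.93+17, 6.37+20) = Beta(26.93, 26.37).
After batch 2: Beta(26.93+5, 26.37+31) = Beta(31.93, 57.37).
Var = αβ/((α+β)²(α+β+1)) = 31.93·57.37/(89.30²·90.30) = 0.00254386; SD = √0.00254386 = 0.0504.

0.0504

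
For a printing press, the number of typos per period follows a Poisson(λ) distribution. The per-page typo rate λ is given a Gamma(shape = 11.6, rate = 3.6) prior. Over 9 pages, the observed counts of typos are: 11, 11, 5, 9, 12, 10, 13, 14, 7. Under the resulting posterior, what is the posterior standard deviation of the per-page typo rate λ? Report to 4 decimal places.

With a Gamma(shape α, rate β) prior, the Poisson likelihood is conjugate: the posterior is Gamma(α + ΣXᵢ, β + n).
Sum of counts S = 92 over n = 9 pages.
Posterior: Gamma(α+S, β+n) = Gamma(11.6+92, 3.6+9) = Gamma(103.6, 12.6).
SD = √α/β = √103.6/12.6 = 0.8078.

0.8078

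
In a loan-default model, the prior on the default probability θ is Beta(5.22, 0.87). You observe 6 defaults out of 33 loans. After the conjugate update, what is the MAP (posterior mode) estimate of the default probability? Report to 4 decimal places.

The Beta prior is conjugate to a Binomial/Bernoulli likelihood; the update adds successes to α and failures to β.
Posterior: Beta(α+k, β+n−k) = Beta(5.22+6, 0.87+27) = Beta(11.22, 27.87).
Mode of Beta(a,b) for a,b>1 is (a−1)/(a+b−2) = 10.22/37.09 = 0.2755.

0.2755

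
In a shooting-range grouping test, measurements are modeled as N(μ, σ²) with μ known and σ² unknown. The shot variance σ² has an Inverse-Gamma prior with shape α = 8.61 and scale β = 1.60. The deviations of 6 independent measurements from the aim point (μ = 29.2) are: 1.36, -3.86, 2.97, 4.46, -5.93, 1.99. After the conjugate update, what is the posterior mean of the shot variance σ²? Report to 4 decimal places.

With known mean μ and an Inverse-Gamma(α, β) prior on σ², the Normal likelihood is conjugate: posterior is Inv-Gamma(α + n/2, β + Σ(xᵢ−μ)²/2).
Σ(xᵢ−μ)² = (1.36)² + (-3.86)² + (2.97)² + (4.46)² + (-5.93)² + (1.99)² = 84.5867.
Posterior: Inv-Gamma(8.61 + 6/2, 1.60 + 84.5867/2) = Inv-Gamma(11.61, 43.89335).
E[σ²|data] = β/(α−1) = 43.89335/10.61 = 4.1370.

4.1370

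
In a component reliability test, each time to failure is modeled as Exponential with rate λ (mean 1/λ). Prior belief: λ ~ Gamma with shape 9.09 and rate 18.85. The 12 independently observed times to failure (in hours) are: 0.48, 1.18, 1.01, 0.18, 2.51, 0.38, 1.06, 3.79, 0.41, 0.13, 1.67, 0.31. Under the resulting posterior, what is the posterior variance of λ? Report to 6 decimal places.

With a Gamma(shape α, rate β) prior on the exponential rate λ, the posterior after n observations with total T = Σxᵢ is Gamma(α+n, β+T).
Sum of observations T = 13.11 hours; n = 12.
Posterior: Gamma(9.09+12, 18.85+13.11) = Gamma(21.09, 31.96).
Var = α/β² = 0.020647.

0.020647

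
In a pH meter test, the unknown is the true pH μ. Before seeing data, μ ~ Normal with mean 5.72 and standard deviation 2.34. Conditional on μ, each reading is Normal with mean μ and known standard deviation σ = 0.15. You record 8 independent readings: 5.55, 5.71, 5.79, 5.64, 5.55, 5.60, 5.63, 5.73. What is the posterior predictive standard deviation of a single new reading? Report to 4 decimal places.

For Normal data with known variance σ², a Normal(μ₀, σ₀²) prior on μ is conjugate. Posterior precision = 1/σ₀² + n/σ²; posterior mean is the precision-weighted average of μ₀ and x̄.
σ₀² = 2.34² = 5.4756, σ² = 0.15² = 0.0225; σ² + n·σ₀² = 0.0225 + 8·5.4756 = 43.8273.
Posterior precision = 1/σ₀² + n/σ² = 1/5.4756 + 8/0.0225 = (σ² + n·σ₀²)/(σ₀²σ²) = 43.8273/(5.4756·0.0225); posterior variance σₙ² = σ₀²σ²/(σ² + n·σ₀²) = 5.4756·0.0225/43.8273 = 0.002811.
Predictive variance for one new observation = σₙ² + σ² = 5.4756·0.0225/43.8273 + 0.0225 = σ²·(σ₀² + 43.8273)/43.8273 = 0.0225·49.3029/43.8273 = 0.025311; SD = √(0.0225·49.3029/43.8273) = 0.1591.

0.1591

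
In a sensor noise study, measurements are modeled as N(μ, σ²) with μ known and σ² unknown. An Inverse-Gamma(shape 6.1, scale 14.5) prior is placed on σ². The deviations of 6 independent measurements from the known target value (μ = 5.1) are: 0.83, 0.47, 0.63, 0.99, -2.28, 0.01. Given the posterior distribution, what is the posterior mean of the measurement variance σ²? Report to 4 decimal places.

2.2522

With known mean μ and an Inverse-Gamma(α, β) prior on σ², the Normal likelihood is conjugate: posterior is Inv-Gamma(α + n/2, β + Σ(xᵢ−μ)²/2).
Σ(xᵢ−μ)² = (0.83)² + (0.47)² + (0.63)² + (0.99)² + (-2.28)² + (0.01)² = 7.4853.
Posterior: Inv-Gamma(6.1 + 6/2, 14.5 + 7.4853/2) = Inv-Gamma(9.10, 18.24265).
E[σ²|data] = β/(α−1) = 18.24265/8.10 = 2.2522.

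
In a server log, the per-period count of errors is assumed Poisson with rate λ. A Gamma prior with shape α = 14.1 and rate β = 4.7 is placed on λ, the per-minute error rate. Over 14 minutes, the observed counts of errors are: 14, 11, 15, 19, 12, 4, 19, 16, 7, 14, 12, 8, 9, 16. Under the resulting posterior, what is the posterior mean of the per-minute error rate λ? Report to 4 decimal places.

With a Gamma(shape α, rate β) prior, the Poisson likelihood is conjugate: the posterior is Gamma(α + ΣXᵢ, β + n).
Sum of counts S = 176 over n = 14 minutes.
Posterior: Gamma(α+S, β+n) = Gamma(14.1+176, 4.7+14) = Gamma(190.1, 18.7).
Posterior mean = α/β = 190.1/18.7 = 10.1658.

10.1658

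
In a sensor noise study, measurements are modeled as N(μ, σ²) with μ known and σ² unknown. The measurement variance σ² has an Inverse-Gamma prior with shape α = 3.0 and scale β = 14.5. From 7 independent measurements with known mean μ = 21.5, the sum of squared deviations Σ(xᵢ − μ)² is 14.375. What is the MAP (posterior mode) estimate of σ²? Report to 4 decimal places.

2.8917

With known mean μ and an Inverse-Gamma(α, β) prior on σ², the Normal likelihood is conjugate: posterior is Inv-Gamma(α + n/2, β + Σ(xᵢ−μ)²/2).
Posterior: Inv-Gamma(3.0 + 7/2, 14.5 + 14.375/2) = Inv-Gamma(6.50, 21.6875).
Mode = β/(α+1) = 21.6875/7.50 = 2.8917.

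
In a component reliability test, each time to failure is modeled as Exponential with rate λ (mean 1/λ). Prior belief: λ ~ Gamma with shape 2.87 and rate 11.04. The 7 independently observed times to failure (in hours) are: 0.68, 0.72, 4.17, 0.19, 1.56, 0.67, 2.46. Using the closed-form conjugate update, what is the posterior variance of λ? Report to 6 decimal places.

With a Gamma(shape α, rate β) prior on the exponential rate λ, the posterior after n observations with total T = Σxᵢ is Gamma(α+n, β+T).
Sum of observations T = 10.45 hours; n = 7.
Posterior: Gamma(2.87+7, 11.04+10.45) = Gamma(9.87, 21.49).
Var = α/β² = 0.021372.

0.021372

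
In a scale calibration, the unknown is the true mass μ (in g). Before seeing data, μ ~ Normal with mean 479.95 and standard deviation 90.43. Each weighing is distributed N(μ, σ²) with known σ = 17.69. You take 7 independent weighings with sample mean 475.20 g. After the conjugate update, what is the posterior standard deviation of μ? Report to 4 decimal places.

6.6680

For Normal data with known variance σ², a Normal(μ₀, σ₀²) prior on μ is conjugate. Posterior precision = 1/σ₀² + n/σ²; posterior mean is the precision-weighted average of μ₀ and x̄.
σ₀² = 90.43² = 8177.5849, σ² = 17.69² = 312.9361; σ² + n·σ₀² = 312.9361 + 7·8177.5849 = 57556.0304.
Posterior precision = 1/σ₀² + n/σ² = 1/8177.5849 + 7/312.9361 = (σ² + n·σ₀²)/(σ₀²σ²) = 57556.0304/(8177.5849·312.9361); posterior variance σₙ² = σ₀²σ²/(σ² + n·σ₀²) = 8177.5849·312.9361/57556.0304 = 44.462092.
Posterior SD = √σₙ² = √(8177.5849·312.9361/57556.0304) = 6.6680.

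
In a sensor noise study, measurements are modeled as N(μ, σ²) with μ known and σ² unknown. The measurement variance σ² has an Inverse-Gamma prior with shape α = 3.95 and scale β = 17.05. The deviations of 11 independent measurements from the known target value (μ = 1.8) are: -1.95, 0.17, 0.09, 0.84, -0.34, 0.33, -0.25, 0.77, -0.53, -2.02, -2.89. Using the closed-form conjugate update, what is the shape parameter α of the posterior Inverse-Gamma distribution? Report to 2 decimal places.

9.45

With known mean μ and an Inverse-Gamma(α, β) prior on σ², the Normal likelihood is conjugate: posterior is Inv-Gamma(α + n/2, β + Σ(xᵢ−μ)²/2).
Σ(xᵢ−μ)² = (-1.95)² + (0.17)² + (0.09)² + (0.84)² + (-0.34)² + (0.33)² + (-0.25)² + (0.77)² + (-0.53)² + (-2.02)² + (-2.89)² = 18.1384.
Posterior: Inv-Gamma(3.95 + 11/2, 17.05 + 18.1384/2) = Inv-Gamma(9.45, 26.11920).
Posterior α = 9.45.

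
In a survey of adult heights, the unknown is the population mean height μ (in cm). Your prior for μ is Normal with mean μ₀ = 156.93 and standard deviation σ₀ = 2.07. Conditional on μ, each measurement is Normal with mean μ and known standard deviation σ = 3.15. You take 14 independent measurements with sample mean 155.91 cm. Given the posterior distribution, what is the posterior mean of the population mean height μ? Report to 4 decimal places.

For Normal data with known variance σ², a Normal(μ₀, σ₀²) prior on μ is conjugate. Posterior precision = 1/σ₀² + n/σ²; posterior mean is the precision-weighted average of μ₀ and x̄.
n·x̄ = 14·155.91 = 2182.74.
σ₀² = 2.07² = 4.2849, σ² = 3.15² = 9.9225; σ² + n·σ₀² = 9.9225 + 14·4.2849 = 69.9111.
Posterior mean = (μ₀/σ₀² + n·x̄/σ²)/(1/σ₀² + n/σ²) = (σ²·μ₀ + σ₀²·n·x̄)/(σ² + n·σ₀²) = (9.9225·156.93 + 4.2849·2182.74)/69.9111 = 10909.960551/69.9111 = 156.0548.

156.0548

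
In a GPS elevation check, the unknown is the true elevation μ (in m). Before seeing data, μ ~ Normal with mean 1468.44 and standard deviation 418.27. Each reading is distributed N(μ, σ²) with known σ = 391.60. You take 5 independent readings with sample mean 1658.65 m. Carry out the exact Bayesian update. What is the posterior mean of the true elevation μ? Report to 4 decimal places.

For Normal data with known variance σ², a Normal(μ₀, σ₀²) prior on μ is conjugate. Posterior precision = 1/σ₀² + n/σ²; posterior mean is the precision-weighted average of μ₀ and x̄.
n·x̄ = 5·1658.65 = 8293.25.
σ₀² = 418.27² = 174949.7929, σ² = 391.60² = 153350.56; σ² + n·σ₀² = 153350.56 + 5·174949.7929 = 1028099.5245.
Posterior mean = (μ₀/σ₀² + n·x̄/σ²)/(1/σ₀² + n/σ²) = (σ²·μ₀ + σ₀²·n·x̄)/(σ² + n·σ₀²) = (153350.56·1468.44 + 174949.7929·8293.25)/1028099.5245 = 1676088466.294325/1028099.5245 = 1630.2784.

1630.2784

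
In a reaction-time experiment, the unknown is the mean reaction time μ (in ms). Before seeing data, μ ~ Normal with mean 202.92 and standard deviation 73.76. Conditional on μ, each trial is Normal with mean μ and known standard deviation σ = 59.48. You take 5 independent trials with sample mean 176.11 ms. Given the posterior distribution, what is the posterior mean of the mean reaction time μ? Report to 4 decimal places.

For Normal data with known variance σ², a Normal(μ₀, σ₀²) prior on μ is conjugate. Posterior precision = 1/σ₀² + n/σ²; posterior mean is the precision-weighted average of μ₀ and x̄.
n·x̄ = 5·176.11 = 880.55.
σ₀² = 73.76² = 5440.5376, σ² = 59.48² = 3537.8704; σ² + n·σ₀² = 3537.8704 + 5·5440.5376 = 30740.5584.
Posterior mean = (μ₀/σ₀² + n·x̄/σ²)/(1/σ₀² + n/σ²) = (σ²·μ₀ + σ₀²·n·x̄)/(σ² + n·σ₀²) = (3537.8704·202.92 + 5440.5376·880.55)/30740.5584 = 5508570.045248/30740.5584 = 179.1955.

179.1955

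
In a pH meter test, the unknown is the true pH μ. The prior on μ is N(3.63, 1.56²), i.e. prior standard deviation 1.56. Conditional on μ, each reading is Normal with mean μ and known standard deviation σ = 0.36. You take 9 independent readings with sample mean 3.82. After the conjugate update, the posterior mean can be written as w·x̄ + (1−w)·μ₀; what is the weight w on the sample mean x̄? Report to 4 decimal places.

For Normal data with known variance σ², a Normal(μ₀, σ₀²) prior on μ is conjugate. Posterior precision = 1/σ₀² + n/σ²; posterior mean is the precision-weighted average of μ₀ and x̄.
σ₀² = 1.56² = 2.4336, σ² = 0.36² = 0.1296. Prior precision 1/σ₀² = 1/2.4336; data precision n/σ² = 9/0.1296.
w = (n/σ²)/(1/σ₀² + n/σ²) = n·σ₀²/(σ² + n·σ₀²) = 9·2.4336/(0.1296 + 9·2.4336) = 21.9024/22.032 = 0.9941.

0.9941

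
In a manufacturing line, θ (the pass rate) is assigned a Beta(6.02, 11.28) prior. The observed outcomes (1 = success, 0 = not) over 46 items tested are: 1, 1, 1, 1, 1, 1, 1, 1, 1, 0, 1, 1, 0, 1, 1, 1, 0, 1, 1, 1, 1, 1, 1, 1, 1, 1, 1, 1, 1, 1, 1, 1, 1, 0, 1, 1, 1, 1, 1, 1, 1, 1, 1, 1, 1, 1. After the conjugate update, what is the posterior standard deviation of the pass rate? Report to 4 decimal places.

The Beta prior is conjugate to a Binomial/Bernoulli likelihood; the update adds successes to α and failures to β.
Posterior: Beta(α+k, β+n−k) = Beta(6.02+42, 11.28+4) = Beta(48.02, 15.28).
Var = αβ/((α+β)²(α+β+1)) = 48.02·15.28/(63.30²·64.30) = 0.00284792; SD = √0.00284792 = 0.0534.

0.0534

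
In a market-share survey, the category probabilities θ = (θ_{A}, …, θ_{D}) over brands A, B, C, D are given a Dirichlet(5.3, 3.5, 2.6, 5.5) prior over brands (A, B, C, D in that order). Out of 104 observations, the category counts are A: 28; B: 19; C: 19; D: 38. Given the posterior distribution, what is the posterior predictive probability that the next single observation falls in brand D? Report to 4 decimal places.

0.3598

The Dirichlet prior is conjugate to the Multinomial likelihood: each posterior αⱼ = prior αⱼ + observed count nⱼ.
Posterior concentration: (33.3, 22.5, 21.6, 43.5), total = 120.9.
P(next = D | data) = α_{D}/Σα = 0.3598.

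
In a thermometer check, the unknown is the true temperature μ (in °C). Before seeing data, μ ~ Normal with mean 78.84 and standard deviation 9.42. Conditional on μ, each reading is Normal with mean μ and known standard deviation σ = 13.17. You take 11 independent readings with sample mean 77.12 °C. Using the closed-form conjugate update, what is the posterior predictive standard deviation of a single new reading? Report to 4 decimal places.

For Normal data with known variance σ², a Normal(μ₀, σ₀²) prior on μ is conjugate. Posterior precision = 1/σ₀² + n/σ²; posterior mean is the precision-weighted average of μ₀ and x̄.
σ₀² = 9.42² = 88.7364, σ² = 13.17² = 173.4489; σ² + n·σ₀² = 173.4489 + 11·88.7364 = 1149.5493.
Posterior precision = 1/σ₀² + n/σ² = 1/88.7364 + 11/173.4489 = (σ² + n·σ₀²)/(σ₀²σ²) = 1149.5493/(88.7364·173.4489); posterior variance σₙ² = σ₀²σ²/(σ² + n·σ₀²) = 88.7364·173.4489/1149.5493 = 13.388926.
Predictive variance for one new observation = σₙ² + σ² = 88.7364·173.4489/1149.5493 + 173.4489 = σ²·(σ₀² + 1149.5493)/1149.5493 = 173.4489·1238.2857/1149.5493 = 186.837826; SD = √(173.4489·1238.2857/1149.5493) = 13.6689.

13.6689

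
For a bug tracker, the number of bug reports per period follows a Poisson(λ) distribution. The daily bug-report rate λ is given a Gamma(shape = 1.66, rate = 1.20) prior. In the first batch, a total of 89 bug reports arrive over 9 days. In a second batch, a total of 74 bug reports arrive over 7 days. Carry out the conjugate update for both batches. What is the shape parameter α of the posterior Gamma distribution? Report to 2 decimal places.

With a Gamma(shape α, rate β) prior, the Poisson likelihood is conjugate: the posterior is Gamma(α + ΣXᵢ, β + n).
After batch 1: Gamma(α+S, β+n) = Gamma(1.66+89, 1.20+9) = Gamma(90.66, 10.20).
After batch 2: Gamma(α+S, β+n) = Gamma(90.66+74, 10.20+7) = Gamma(164.66, 17.20).
Posterior α = 164.66.

164.66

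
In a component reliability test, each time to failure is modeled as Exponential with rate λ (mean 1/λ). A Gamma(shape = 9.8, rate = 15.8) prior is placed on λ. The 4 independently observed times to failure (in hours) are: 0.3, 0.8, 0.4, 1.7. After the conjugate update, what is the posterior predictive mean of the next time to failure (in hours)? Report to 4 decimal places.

1.4844

With a Gamma(shape α, rate β) prior on the exponential rate λ, the posterior after n observations with total T = Σxᵢ is Gamma(α+n, β+T).
Sum of observations T = 3.2 hours; n = 4.
Posterior: Gamma(9.8+4, 15.8+3.2) = Gamma(13.8, 19.0).
The predictive distribution for the next observation is Lomax; its mean is β/(α−1) = 19.0/12.8 = 1.4844.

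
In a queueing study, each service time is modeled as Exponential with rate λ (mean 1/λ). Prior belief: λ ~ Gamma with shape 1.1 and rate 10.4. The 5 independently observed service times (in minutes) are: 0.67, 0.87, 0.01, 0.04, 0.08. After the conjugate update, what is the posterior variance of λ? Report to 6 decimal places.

0.041871

With a Gamma(shape α, rate β) prior on the exponential rate λ, the posterior after n observations with total T = Σxᵢ is Gamma(α+n, β+T).
Sum of observations T = 1.67 minutes; n = 5.
Posterior: Gamma(1.1+5, 10.4+1.67) = Gamma(6.1, 12.07).
Var = α/β² = 0.041871.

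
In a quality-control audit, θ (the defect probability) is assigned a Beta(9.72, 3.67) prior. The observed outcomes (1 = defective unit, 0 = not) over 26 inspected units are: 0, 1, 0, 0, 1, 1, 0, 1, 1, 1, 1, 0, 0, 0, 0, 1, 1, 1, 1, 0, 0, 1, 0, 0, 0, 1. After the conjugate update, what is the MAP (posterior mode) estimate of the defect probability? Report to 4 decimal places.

0.5809

The Beta prior is conjugate to a Binomial/Bernoulli likelihood; the update adds successes to α and failures to β.
Posterior: Beta(α+k, β+n−k) = Beta(9.72+13, 3.67+13) = Beta(22.72, 16.67).
Mode of Beta(a,b) for a,b>1 is (a−1)/(a+b−2) = 21.72/37.39 = 0.5809.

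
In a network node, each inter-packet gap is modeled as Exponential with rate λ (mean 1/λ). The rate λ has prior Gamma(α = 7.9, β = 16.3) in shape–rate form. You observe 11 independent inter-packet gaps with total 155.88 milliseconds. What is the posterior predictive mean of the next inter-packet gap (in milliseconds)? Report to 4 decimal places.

With a Gamma(shape α, rate β) prior on the exponential rate λ, the posterior after n observations with total T = Σxᵢ is Gamma(α+n, β+T).
Posterior: Gamma(7.9+11, 16.3+155.88) = Gamma(18.9, 172.18).
The predictive distribution for the next observation is Lomax; its mean is β/(α−1) = 172.18/17.9 = 9.6190.

9.6190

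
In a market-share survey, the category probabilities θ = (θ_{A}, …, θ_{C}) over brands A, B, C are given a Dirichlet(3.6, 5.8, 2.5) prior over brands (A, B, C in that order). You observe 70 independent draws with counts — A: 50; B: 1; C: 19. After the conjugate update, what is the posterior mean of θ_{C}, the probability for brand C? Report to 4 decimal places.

0.2625

The Dirichlet prior is conjugate to the Multinomial likelihood: each posterior αⱼ = prior αⱼ + observed count nⱼ.
Posterior concentration: (53.6, 6.8, 21.5), total = 81.9.
E[θ_{C}|data] = α_{C}/Σα = 21.5/81.9 = 0.2625.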